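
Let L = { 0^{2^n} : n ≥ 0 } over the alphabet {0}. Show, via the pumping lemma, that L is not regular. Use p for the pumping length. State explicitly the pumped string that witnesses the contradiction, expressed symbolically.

Assume L is regular. Let p be the pumping length given by the pumping lemma.
Take w = 0^{2^p} ∈ L with |w| = 2^p ≥ p.
By the pumping lemma, w = xyz with |xy| ≤ p and |y| > 0.
Then y = 0^k for some k with 1 ≤ k ≤ p.
Pump with i = 2: xy^2z = 0^{2^p+k}. Since 1 ≤ k ≤ p < 2^p, we have 2^p < 2^p+k < 2^{p+1}, so 2^p+k is not a power of 2. So xy^2z ∉ L.
This is a contradiction; hence L is not regular.

0^{2^p+k}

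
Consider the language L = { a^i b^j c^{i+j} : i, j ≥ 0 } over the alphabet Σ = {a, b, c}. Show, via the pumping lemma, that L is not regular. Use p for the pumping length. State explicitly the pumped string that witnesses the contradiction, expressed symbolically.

a^{p+k} b^p c^{2p}

Assume L is regular. Let p be the pumping length given by the pumping lemma.
Take w = a^p b^p c^{2p} ∈ L (with i=j=p, i+j=2p), |w| = 4p ≥ p.
The pumping lemma gives a decomposition w = xyz where |xy| ≤ p and y is nonempty.
The first p characters of w are a's, so xy (and hence y) consists only of a's. Write y = a^k, 1 ≤ k ≤ p.
Consider xy^2z = a^{p+k} b^p c^{2p}. Now the a- and b-counts sum to 2p+k, but the c-count is 2p ≠ 2p+k. So xy^2z ∉ L.
Contradiction. Therefore L is not regular.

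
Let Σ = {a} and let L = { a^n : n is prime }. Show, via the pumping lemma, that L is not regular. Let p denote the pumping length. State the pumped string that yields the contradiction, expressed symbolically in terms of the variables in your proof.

Suppose for contradiction that L is regular, and let p be the pumping length.
Let q be a prime with q ≥ p+2 (infinitely many primes exist), and take w = a^q ∈ L with |w| = q ≥ p.
Write w = xyz as guaranteed by the lemma, with |xy| ≤ p and |y| > 0.
Then y = a^k for some k with 1 ≤ k ≤ p.
Since 1 ≤ k ≤ p, |xz| = q-k. Pump with i = q+1: |xy^{q+1}z| = (q-k)+(q+1)k = q+qk = q(1+k), which is composite (both factors ≥ 2). So xy^{q+1}z = a^{q(1+k)} ∉ L.
This is a contradiction; hence L is not regular.

a^{q(1+k)}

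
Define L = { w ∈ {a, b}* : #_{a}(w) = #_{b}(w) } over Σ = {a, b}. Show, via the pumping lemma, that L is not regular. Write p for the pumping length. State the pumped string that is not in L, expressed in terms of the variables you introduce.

Suppose for contradiction that L is regular, and let p be the pumping length.
Choose w = a^p b^p ∈ L with |w| = 2p ≥ p.
By the pumping lemma, w = xyz with |xy| ≤ p and |y| ≥ 1.
Because |xy| ≤ p and w begins with p copies of a, we have y = a^k with 1 ≤ k ≤ p.
Pump with i = 2: xy^2z = a^{p+k} b^p has p+k occurrences of a but only p of b. Since k ≥ 1 the counts differ, so xy^2z ∉ L.
This is a contradiction; hence L is not regular.

a^{p+k} b^p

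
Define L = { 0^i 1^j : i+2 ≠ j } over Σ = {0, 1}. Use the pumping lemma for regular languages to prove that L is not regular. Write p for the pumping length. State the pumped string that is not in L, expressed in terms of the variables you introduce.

Assume L is regular. Let p be the pumping length given by the pumping lemma.
Choose w = 0^p 1^{p+p!+2}. Since p ≠ (p+p!+2)-2 = p+p!, w ∈ L; and |w| ≥ p.
Write w = xyz as guaranteed by the lemma, with |xy| ≤ p and y is nonempty.
Since the first p symbols of w are all 0's and |xy| ≤ p, y lies entirely in the leading 0-block: y = 0^k for some k with 1 ≤ k ≤ p.
Since 1 ≤ k ≤ p, k divides p!; set t = 1 + p!/k. Then xy^t z has p + (p!/k)·k = p + p! copies of 0. Now the 0-count is p+p! and (1-count)-2 = (p+p!+2)-2 = p+p!, so i+2 ≠ j fails. So xy^t z = 0^{p+p!} 1^{p+p!+2} ∉ L.
This contradicts the pumping lemma, so L is not regular.

0^{p+p!} 1^{p+p!+2}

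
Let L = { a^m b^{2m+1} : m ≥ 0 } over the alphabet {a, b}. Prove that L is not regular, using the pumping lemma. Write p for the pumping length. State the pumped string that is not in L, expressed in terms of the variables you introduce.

a^{p+k} b^{2p+1}

Assume L is regular; let p be its pumping constant.
Take w = a^p b^{2p+1}. Then w ∈ L and |w| = 3p+1 ≥ p.
By the pumping lemma, w = xyz with |xy| ≤ p and |y| ≥ 1.
The first p characters of w are a's, so xy (and hence y) consists only of a's. Write y = a^k, 1 ≤ k ≤ p.
Pump with i = 2: xy^2z = a^{p+k} b^{2p+1}. For this to lie in L we would need 2p+1 = 2(p+k)+1, which forces k = 0. But k ≥ 1, so xy^2z ∉ L.
This contradicts the pumping lemma, so L is not regular.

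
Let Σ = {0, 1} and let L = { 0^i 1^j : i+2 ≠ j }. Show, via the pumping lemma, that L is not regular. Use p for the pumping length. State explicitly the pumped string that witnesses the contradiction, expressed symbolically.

Suppose for contradiction that L is regular, and let p be the pumping length.
Choose w = 0^p 1^{p+p!+2}. Since p ≠ (p+p!+2)-2 = p+p!, w ∈ L; and |w| ≥ p.
The pumping lemma gives a decomposition w = xyz where |xy| ≤ p and y is nonempty.
Since the first p symbols of w are all 0's and |xy| ≤ p, y lies entirely in the leading 0-block: y = 0^k for some k with 1 ≤ k ≤ p.
Since 1 ≤ k ≤ p, k divides p!; set t = 1 + p!/k. Then xy^t z has p + (p!/k)·k = p + p! copies of 0. Now the 0-count is p+p! and (1-count)-2 = (p+p!+2)-2 = p+p!, so i+2 ≠ j fails. So xy^t z = 0^{p+p!} 1^{p+p!+2} ∉ L.
This contradicts the pumping lemma, so L is not regular.

0^{p+p!} 1^{p+p!+2}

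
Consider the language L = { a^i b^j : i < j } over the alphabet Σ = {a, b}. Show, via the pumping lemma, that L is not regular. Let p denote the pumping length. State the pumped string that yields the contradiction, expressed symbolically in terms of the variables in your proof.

a^{p+k} b^{p+1}

Assume L is regular. Let p be the pumping length given by the pumping lemma.
Choose w = a^p b^{p+1} ∈ L, with |w| = 2p+1 ≥ p.
By the pumping lemma, w = xyz with |xy| ≤ p and |y| > 0.
Since the first p symbols of w are all a's and |xy| ≤ p, y lies entirely in the leading a-block: y = a^k for some k with 1 ≤ k ≤ p.
Consider xy^2z = a^{p+k} b^{p+1}. Since k ≥ 1, the a-count p+k is at least p+1, so i < j fails; thus xy^2z ∉ L.
This is a contradiction; hence L is not regular.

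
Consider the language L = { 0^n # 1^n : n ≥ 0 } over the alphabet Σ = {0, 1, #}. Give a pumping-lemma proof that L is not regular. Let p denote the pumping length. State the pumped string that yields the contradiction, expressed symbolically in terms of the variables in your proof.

0^{p+k} # 1^p

Assume L is regular; let p be its pumping constant.
Take w = 0^p # 1^p ∈ L with |w| = 2p+1 ≥ p.
Write w = xyz as guaranteed by the lemma, with |xy| ≤ p and |y| ≥ 1.
Since the first p symbols of w are all 0's and |xy| ≤ p, y lies entirely in the leading 0-block: y = 0^k for some k with 1 ≤ k ≤ p.
Pump with i = 2: xy^2z = 0^{p+k} # 1^p, which would require p+k = p. But k ≥ 1, so xy^2z ∉ L.
This contradicts the pumping lemma, so L is not regular.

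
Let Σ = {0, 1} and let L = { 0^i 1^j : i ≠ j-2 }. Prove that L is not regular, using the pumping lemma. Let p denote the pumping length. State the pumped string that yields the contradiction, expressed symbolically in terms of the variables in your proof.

0^{p+p!} 1^{p+p!+2}

Assume L is regular; let p be its pumping constant.
Choose w = 0^p 1^{p+p!+2}. Since p ≠ (p+p!+2)-2 = p+p!, w ∈ L; and |w| ≥ p.
Write w = xyz as guaranteed by the lemma, with |xy| ≤ p and |y| ≥ 1.
Since the first p symbols of w are all 0's and |xy| ≤ p, y lies entirely in the leading 0-block: y = 0^k for some k with 1 ≤ k ≤ p.
Since 1 ≤ k ≤ p, k divides p!; set t = 1 + p!/k. Then xy^t z has p + (p!/k)·k = p + p! copies of 0. Now the 0-count is p+p! and (1-count)-2 = (p+p!+2)-2 = p+p!, so i ≠ j-2 fails. So xy^t z = 0^{p+p!} 1^{p+p!+2} ∉ L.
This contradicts the pumping lemma, so L is not regular.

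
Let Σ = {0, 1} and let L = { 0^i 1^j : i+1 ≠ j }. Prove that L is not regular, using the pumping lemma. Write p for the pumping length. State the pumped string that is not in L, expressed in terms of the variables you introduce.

Suppose for contradiction that L is regular, and let p be the pumping length.
Choose w = 0^p 1^{p+p!+1}. Since p ≠ (p+p!+1)-1 = p+p!, w ∈ L; and |w| ≥ p.
By the pumping lemma, w = xyz with |xy| ≤ p and |y| ≥ 1.
Because |xy| ≤ p and w begins with p copies of 0, we have y = 0^k with 1 ≤ k ≤ p.
Since 1 ≤ k ≤ p, k divides p!; set t = 1 + p!/k. Then xy^t z has p + (p!/k)·k = p + p! copies of 0. Now the 0-count is p+p! and (1-count)-1 = (p+p!+1)-1 = p+p!, so i+1 ≠ j fails. So xy^t z = 0^{p+p!} 1^{p+p!+1} ∉ L.
This contradicts the pumping lemma, so L is not regular.

0^{p+p!} 1^{p+p!+1}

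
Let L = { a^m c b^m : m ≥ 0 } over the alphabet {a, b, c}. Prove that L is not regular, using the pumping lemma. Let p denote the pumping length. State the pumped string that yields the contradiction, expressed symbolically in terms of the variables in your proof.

a^{p+k} c b^p

Assume L is regular; let p be its pumping constant.
Take w = a^p c b^p ∈ L with |w| = 2p+1 ≥ p.
Write w = xyz as guaranteed by the lemma, with |xy| ≤ p and y is nonempty.
Because |xy| ≤ p and w begins with p copies of a, we have y = a^k with 1 ≤ k ≤ p.
Pump with i = 2: xy^2z = a^{p+k} c b^p, which would require p+k = p. But k ≥ 1, so xy^2z ∉ L.
This is a contradiction; hence L is not regular.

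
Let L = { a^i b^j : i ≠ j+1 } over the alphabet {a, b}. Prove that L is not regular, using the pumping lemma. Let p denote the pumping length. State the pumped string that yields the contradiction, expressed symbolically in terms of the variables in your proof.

Toward a contradiction, assume L is regular with pumping length p.
Choose w = a^p b^{p+p!-1}. Since p ≠ (p+p!-1)+1 = p+p!, w ∈ L; and |w| ≥ p.
By the pumping lemma, w = xyz with |xy| ≤ p and |y| > 0.
Since the first p symbols of w are all a's and |xy| ≤ p, y lies entirely in the leading a-block: y = a^k for some k with 1 ≤ k ≤ p.
Since 1 ≤ k ≤ p, k divides p!; set t = 1 + p!/k. Then xy^t z has p + (p!/k)·k = p + p! copies of a. Now the a-count is p+p! and (b-count)+1 = (p+p!-1)+1 = p+p!, so i ≠ j+1 fails. So xy^t z = a^{p+p!} b^{p+p!-1} ∉ L.
This is a contradiction; hence L is not regular.

a^{p+p!} b^{p+p!-1}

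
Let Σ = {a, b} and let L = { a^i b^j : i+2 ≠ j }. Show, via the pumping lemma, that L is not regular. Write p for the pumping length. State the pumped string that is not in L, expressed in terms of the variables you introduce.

a^{p+p!} b^{p+p!+2}

Toward a contradiction, assume L is regular with pumping length p.
Choose w = a^p b^{p+p!+2}. Since p ≠ (p+p!+2)-2 = p+p!, w ∈ L; and |w| ≥ p.
The pumping lemma gives a decomposition w = xyz where |xy| ≤ p and y is nonempty.
Because |xy| ≤ p and w begins with p copies of a, we have y = a^k with 1 ≤ k ≤ p.
Since 1 ≤ k ≤ p, k divides p!; set t = 1 + p!/k. Then xy^t z has p + (p!/k)·k = p + p! copies of a. Now the a-count is p+p! and (b-count)-2 = (p+p!+2)-2 = p+p!, so i+2 ≠ j fails. So xy^t z = a^{p+p!} b^{p+p!+2} ∉ L.
Contradiction. Therefore L is not regular.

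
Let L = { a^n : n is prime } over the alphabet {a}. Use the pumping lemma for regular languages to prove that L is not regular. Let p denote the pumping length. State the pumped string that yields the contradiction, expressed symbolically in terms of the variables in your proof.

a^{q(1+k)}

Assume L is regular. Let p be the pumping length given by the pumping lemma.
Let q be a prime with q ≥ p+2 (infinitely many primes exist), and take w = a^q ∈ L with |w| = q ≥ p.
The pumping lemma gives a decomposition w = xyz where |xy| ≤ p and y is nonempty.
Then y = a^k for some k with 1 ≤ k ≤ p.
Since 1 ≤ k ≤ p, |xz| = q-k. Pump with i = q+1: |xy^{q+1}z| = (q-k)+(q+1)k = q+qk = q(1+k), which is composite (both factors ≥ 2). So xy^{q+1}z = a^{q(1+k)} ∉ L.
This is a contradiction; hence L is not regular.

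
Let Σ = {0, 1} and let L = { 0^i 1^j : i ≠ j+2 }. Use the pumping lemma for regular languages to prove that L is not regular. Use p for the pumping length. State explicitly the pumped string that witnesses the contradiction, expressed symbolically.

Toward a contradiction, assume L is regular with pumping length p.
Choose w = 0^p 1^{p+p!-2}. Since p ≠ (p+p!-2)+2 = p+p!, w ∈ L; and |w| ≥ p.
Write w = xyz as guaranteed by the lemma, with |xy| ≤ p and |y| > 0.
Since the first p symbols of w are all 0's and |xy| ≤ p, y lies entirely in the leading 0-block: y = 0^k for some k with 1 ≤ k ≤ p.
Since 1 ≤ k ≤ p, k divides p!; set t = 1 + p!/k. Then xy^t z has p + (p!/k)·k = p + p! copies of 0. Now the 0-count is p+p! and (1-count)+2 = (p+p!-2)+2 = p+p!, so i ≠ j+2 fails. So xy^t z = 0^{p+p!} 1^{p+p!-2} ∉ L.
This contradicts the pumping lemma, so L is not regular.

0^{p+p!} 1^{p+p!-2}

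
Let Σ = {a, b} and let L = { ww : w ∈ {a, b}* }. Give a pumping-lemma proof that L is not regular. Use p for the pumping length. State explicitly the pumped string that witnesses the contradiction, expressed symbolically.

a^{p+k} b^p a^p b^p

Toward a contradiction, assume L is regular with pumping length p.
Take w = a^p b^p a^p b^p = uu where u = a^pb^p; then w ∈ L and |w| = 4p ≥ p.
The pumping lemma gives a decomposition w = xyz where |xy| ≤ p and |y| ≥ 1.
Because |xy| ≤ p and w begins with p copies of a, we have y = a^k with 1 ≤ k ≤ p.
Pump with i = 2: xy^2z = a^{p+k} b^p a^p b^p, of length 4p+k. Suppose this equals vv. The string starts with a and ends with b, so v does too; thus the boundary between the two copies of v is a b→a transition. There is exactly one such transition, at position 2p+k, so |v| = 2p+k and |vv| = 4p+2k ≠ 4p+k since k ≥ 1. So xy^2z ∉ L.
This is a contradiction; hence L is not regular.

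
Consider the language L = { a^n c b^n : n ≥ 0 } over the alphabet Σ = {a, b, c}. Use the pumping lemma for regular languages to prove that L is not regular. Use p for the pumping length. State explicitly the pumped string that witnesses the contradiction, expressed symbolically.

Assume L is regular. Let p be the pumping length given by the pumping lemma.
Take w = a^p c b^p ∈ L with |w| = 2p+1 ≥ p.
By the pumping lemma, w = xyz with |xy| ≤ p and y is nonempty.
Because |xy| ≤ p and w begins with p copies of a, we have y = a^k with 1 ≤ k ≤ p.
Pump with i = 2: xy^2z = a^{p+k} c b^p, which would require p+k = p. But k ≥ 1, so xy^2z ∉ L.
This contradicts the pumping lemma, so L is not regular.

a^{p+k} c b^p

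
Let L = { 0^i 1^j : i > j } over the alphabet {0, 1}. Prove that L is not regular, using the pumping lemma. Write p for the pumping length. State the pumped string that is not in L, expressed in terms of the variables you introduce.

0^{p+1-k} 1^p

Suppose for contradiction that L is regular, and let p be the pumping length.
Choose w = 0^{p+1} 1^p ∈ L, with |w| = 2p+1 ≥ p.
Write w = xyz as guaranteed by the lemma, with |xy| ≤ p and |y| ≥ 1.
The first p characters of w are 0's, so xy (and hence y) consists only of 0's. Write y = 0^k, 1 ≤ k ≤ p.
Consider xy^0z = xz = 0^{p+1-k} 1^p. Since k ≥ 1, the 0-count p+1-k is at most p, so i > j fails; thus xz ∉ L.
This is a contradiction; hence L is not regular.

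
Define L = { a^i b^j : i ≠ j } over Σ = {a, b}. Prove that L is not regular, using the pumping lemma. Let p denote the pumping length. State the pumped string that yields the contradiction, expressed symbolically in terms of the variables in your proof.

a^{p+p!} b^{p+p!}

Suppose for contradiction that L is regular, and let p be the pumping length.
Choose w = a^p b^{p+p!}. Since p ≠ p+p!, w ∈ L; and |w| ≥ p.
Write w = xyz as guaranteed by the lemma, with |xy| ≤ p and |y| ≥ 1.
Since the first p symbols of w are all a's and |xy| ≤ p, y lies entirely in the leading a-block: y = a^k for some k with 1 ≤ k ≤ p.
Since 1 ≤ k ≤ p, k divides p!; set t = 1 + p!/k. Then xy^t z has p + (p!/k)·k = p + p! copies of a. Now the a-count equals the b-count, so i ≠ j fails. So xy^t z = a^{p+p!} b^{p+p!} ∉ L.
This contradicts the pumping lemma, so L is not regular.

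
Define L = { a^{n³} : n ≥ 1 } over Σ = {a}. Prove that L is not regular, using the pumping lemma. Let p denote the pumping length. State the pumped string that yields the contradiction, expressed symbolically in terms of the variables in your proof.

a^{p³+k}

Toward a contradiction, assume L is regular with pumping length p.
Take w = a^{p³} ∈ L with |w| = p³ ≥ p.
Write w = xyz as guaranteed by the lemma, with |xy| ≤ p and |y| > 0.
Then y = a^k for some k with 1 ≤ k ≤ p.
Pump with i = 2: xy^2z = a^{p³+k}. Since 1 ≤ k ≤ p, p³ < p³+k ≤ p³+p < p³+3p²+3p+1 = (p+1)³, so p³+k is not a perfect cube. So xy^2z ∉ L.
This is a contradiction; hence L is not regular.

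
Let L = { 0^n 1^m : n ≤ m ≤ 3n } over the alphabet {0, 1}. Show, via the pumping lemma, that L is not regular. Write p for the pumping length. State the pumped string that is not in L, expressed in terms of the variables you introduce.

Assume L is regular; let p be its pumping constant.
Take w = 0^p 1^p ∈ L (since p ≤ p ≤ 3p), with |w| = 2p ≥ p.
Write w = xyz as guaranteed by the lemma, with |xy| ≤ p and |y| > 0.
The first p characters of w are 0's, so xy (and hence y) consists only of 0's. Write y = 0^k, 1 ≤ k ≤ p.
Pump with i = 2: xy^2z = 0^{p+k} 1^p. Now n = p+k > p = m, so the condition n ≤ m fails. Thus xy^2z ∉ L.
This is a contradiction; hence L is not regular.

0^{p+k} 1^p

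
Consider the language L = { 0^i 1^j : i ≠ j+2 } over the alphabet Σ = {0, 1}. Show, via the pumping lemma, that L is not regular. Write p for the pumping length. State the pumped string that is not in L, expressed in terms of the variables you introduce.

Suppose for contradiction that L is regular, and let p be the pumping length.
Choose w = 0^p 1^{p+p!-2}. Since p ≠ (p+p!-2)+2 = p+p!, w ∈ L; and |w| ≥ p.
By the pumping lemma, w = xyz with |xy| ≤ p and y is nonempty.
Since the first p symbols of w are all 0's and |xy| ≤ p, y lies entirely in the leading 0-block: y = 0^k for some k with 1 ≤ k ≤ p.
Since 1 ≤ k ≤ p, k divides p!; set t = 1 + p!/k. Then xy^t z has p + (p!/k)·k = p + p! copies of 0. Now the 0-count is p+p! and (1-count)+2 = (p+p!-2)+2 = p+p!, so i ≠ j+2 fails. So xy^t z = 0^{p+p!} 1^{p+p!-2} ∉ L.
Contradiction. Therefore L is not regular.

0^{p+p!} 1^{p+p!-2}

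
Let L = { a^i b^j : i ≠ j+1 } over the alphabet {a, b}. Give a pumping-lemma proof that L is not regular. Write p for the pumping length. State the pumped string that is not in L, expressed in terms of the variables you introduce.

Assume L is regular. Let p be the pumping length given by the pumping lemma.
Choose w = a^p b^{p+p!-1}. Since p ≠ (p+p!-1)+1 = p+p!, w ∈ L; and |w| ≥ p.
Write w = xyz as guaranteed by the lemma, with |xy| ≤ p and |y| ≥ 1.
Because |xy| ≤ p and w begins with p copies of a, we have y = a^k with 1 ≤ k ≤ p.
Since 1 ≤ k ≤ p, k divides p!; set t = 1 + p!/k. Then xy^t z has p + (p!/k)·k = p + p! copies of a. Now the a-count is p+p! and (b-count)+1 = (p+p!-1)+1 = p+p!, so i ≠ j+1 fails. So xy^t z = a^{p+p!} b^{p+p!-1} ∉ L.
Contradiction. Therefore L is not regular.

a^{p+p!} b^{p+p!-1}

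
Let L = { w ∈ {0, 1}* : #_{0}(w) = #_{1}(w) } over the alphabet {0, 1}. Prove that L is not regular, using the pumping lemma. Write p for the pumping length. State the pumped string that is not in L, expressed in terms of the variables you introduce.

0^{p+k} 1^p

Assume L is regular; let p be its pumping constant.
Choose w = 0^p 1^p ∈ L with |w| = 2p ≥ p.
By the pumping lemma, w = xyz with |xy| ≤ p and y is nonempty.
The first p characters of w are 0's, so xy (and hence y) consists only of 0's. Write y = 0^k, 1 ≤ k ≤ p.
Pump with i = 2: xy^2z = 0^{p+k} 1^p has p+k occurrences of 0 but only p of 1. Since k ≥ 1 the counts differ, so xy^2z ∉ L.
This contradicts the pumping lemma, so L is not regular.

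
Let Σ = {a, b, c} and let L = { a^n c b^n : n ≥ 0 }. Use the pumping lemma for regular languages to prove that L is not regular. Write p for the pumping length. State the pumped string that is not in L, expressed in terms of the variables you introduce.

Assume L is regular; let p be its pumping constant.
Take w = a^p c b^p ∈ L with |w| = 2p+1 ≥ p.
Write w = xyz as guaranteed by the lemma, with |xy| ≤ p and |y| ≥ 1.
The first p characters of w are a's, so xy (and hence y) consists only of a's. Write y = a^k, 1 ≤ k ≤ p.
Pump with i = 2: xy^2z = a^{p+k} c b^p, which would require p+k = p. But k ≥ 1, so xy^2z ∉ L.
This contradicts the pumping lemma, so L is not regular.

a^{p+k} c b^p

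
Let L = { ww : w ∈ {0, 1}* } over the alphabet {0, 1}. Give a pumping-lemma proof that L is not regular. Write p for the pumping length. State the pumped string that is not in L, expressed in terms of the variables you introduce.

0^{p+k} 1^p 0^p 1^p

Toward a contradiction, assume L is regular with pumping length p.
Take w = 0^p 1^p 0^p 1^p = uu where u = 0^p1^p; then w ∈ L and |w| = 4p ≥ p.
Write w = xyz as guaranteed by the lemma, with |xy| ≤ p and |y| > 0.
Since the first p symbols of w are all 0's and |xy| ≤ p, y lies entirely in the leading 0-block: y = 0^k for some k with 1 ≤ k ≤ p.
Pump with i = 2: xy^2z = 0^{p+k} 1^p 0^p 1^p, of length 4p+k. Suppose this equals vv. The string starts with 0 and ends with 1, so v does too; thus the boundary between the two copies of v is a 1→0 transition. There is exactly one such transition, at position 2p+k, so |v| = 2p+k and |vv| = 4p+2k ≠ 4p+k since k ≥ 1. So xy^2z ∉ L.
This contradicts the pumping lemma, so L is not regular.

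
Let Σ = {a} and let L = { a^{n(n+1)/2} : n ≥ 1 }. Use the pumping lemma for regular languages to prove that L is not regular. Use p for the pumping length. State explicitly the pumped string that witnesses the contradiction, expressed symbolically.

a^{p(p+1)/2+k}

Assume L is regular; let p be its pumping constant.
Take w = a^{p(p+1)/2} ∈ L with |w| = p(p+1)/2 ≥ p.
The pumping lemma gives a decomposition w = xyz where |xy| ≤ p and y is nonempty.
Then y = a^k for some k with 1 ≤ k ≤ p.
Pump with i = 2: xy^2z = a^{p(p+1)/2+k}. Since 1 ≤ k ≤ p, p(p+1)/2 < p(p+1)/2+k ≤ p(p+1)/2+p < (p+1)(p+2)/2, so p(p+1)/2+k is strictly between consecutive triangular numbers. So xy^2z ∉ L.
This contradicts the pumping lemma, so L is not regular.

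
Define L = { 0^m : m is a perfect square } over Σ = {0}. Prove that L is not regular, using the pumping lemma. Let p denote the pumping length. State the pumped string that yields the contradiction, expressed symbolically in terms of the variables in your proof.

Suppose for contradiction that L is regular, and let p be the pumping length.
Take w = 0^{p²} ∈ L with |w| = p² ≥ p.
Write w = xyz as guaranteed by the lemma, with |xy| ≤ p and |y| ≥ 1.
Then y = 0^k for some k with 1 ≤ k ≤ p.
Pump with i = 2: xy^2z = 0^{p²+k}. Since 1 ≤ k ≤ p, p² < p²+k ≤ p²+p < (p+1)², so p²+k lies strictly between consecutive squares and is not a perfect square. So xy^2z ∉ L.
This contradicts the pumping lemma, so L is not regular.

0^{p²+k}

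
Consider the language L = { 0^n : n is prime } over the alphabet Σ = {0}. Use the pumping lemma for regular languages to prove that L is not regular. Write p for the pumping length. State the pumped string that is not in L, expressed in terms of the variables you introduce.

Toward a contradiction, assume L is regular with pumping length p.
Let q be a prime with q ≥ p+2 (infinitely many primes exist), and take w = 0^q ∈ L with |w| = q ≥ p.
The pumping lemma gives a decomposition w = xyz where |xy| ≤ p and |y| > 0.
Then y = 0^k for some k with 1 ≤ k ≤ p.
Since 1 ≤ k ≤ p, |xz| = q-k. Pump with i = q+1: |xy^{q+1}z| = (q-k)+(q+1)k = q+qk = q(1+k), which is composite (both factors ≥ 2). So xy^{q+1}z = 0^{q(1+k)} ∉ L.
This is a contradiction; hence L is not regular.

0^{q(1+k)}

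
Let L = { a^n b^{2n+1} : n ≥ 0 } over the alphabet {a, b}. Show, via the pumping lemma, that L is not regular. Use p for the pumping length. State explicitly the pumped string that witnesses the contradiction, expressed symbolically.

Toward a contradiction, assume L is regular with pumping length p.
Choose w = a^p b^{2p+1}, which is in L with |w| = 3p+1 ≥ p.
By the pumping lemma, w = xyz with |xy| ≤ p and |y| > 0.
Since the first p symbols of w are all a's and |xy| ≤ p, y lies entirely in the leading a-block: y = a^k for some k with 1 ≤ k ≤ p.
Pump with i = 2: xy^2z = a^{p+k} b^{2p+1}. For this to lie in L we would need 2p+1 = 2(p+k)+1, which forces k = 0. But k ≥ 1, so xy^2z ∉ L.
This is a contradiction; hence L is not regular.

a^{p+k} b^{2p+1}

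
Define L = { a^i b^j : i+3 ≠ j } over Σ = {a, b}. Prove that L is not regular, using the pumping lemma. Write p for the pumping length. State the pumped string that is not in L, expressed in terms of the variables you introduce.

a^{p+p!} b^{p+p!+3}

Assume L is regular; let p be its pumping constant.
Choose w = a^p b^{p+p!+3}. Since p ≠ (p+p!+3)-3 = p+p!, w ∈ L; and |w| ≥ p.
The pumping lemma gives a decomposition w = xyz where |xy| ≤ p and |y| > 0.
The first p characters of w are a's, so xy (and hence y) consists only of a's. Write y = a^k, 1 ≤ k ≤ p.
Since 1 ≤ k ≤ p, k divides p!; set t = 1 + p!/k. Then xy^t z has p + (p!/k)·k = p + p! copies of a. Now the a-count is p+p! and (b-count)-3 = (p+p!+3)-3 = p+p!, so i+3 ≠ j fails. So xy^t z = a^{p+p!} b^{p+p!+3} ∉ L.
This is a contradiction; hence L is not regular.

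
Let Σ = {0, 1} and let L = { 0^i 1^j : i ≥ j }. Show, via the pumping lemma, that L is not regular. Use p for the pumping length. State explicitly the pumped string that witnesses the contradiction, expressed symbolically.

0^{p-k} 1^p

Toward a contradiction, assume L is regular with pumping length p.
Choose w = 0^p 1^p ∈ L, with |w| = 2p ≥ p.
By the pumping lemma, w = xyz with |xy| ≤ p and |y| > 0.
Since the first p symbols of w are all 0's and |xy| ≤ p, y lies entirely in the leading 0-block: y = 0^k for some k with 1 ≤ k ≤ p.
Consider xy^0z = xz = 0^{p-k} 1^p. Since k ≥ 1, the 0-count p-k is less than p, so i ≥ j fails; thus xz ∉ L.
This is a contradiction; hence L is not regular.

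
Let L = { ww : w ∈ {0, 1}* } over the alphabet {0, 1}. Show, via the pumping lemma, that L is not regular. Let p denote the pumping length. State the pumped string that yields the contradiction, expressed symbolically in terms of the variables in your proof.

0^{p+k} 1^p 0^p 1^p

Toward a contradiction, assume L is regular with pumping length p.
Take w = 0^p 1^p 0^p 1^p = uu where u = 0^p1^p; then w ∈ L and |w| = 4p ≥ p.
The pumping lemma gives a decomposition w = xyz where |xy| ≤ p and |y| > 0.
The first p characters of w are 0's, so xy (and hence y) consists only of 0's. Write y = 0^k, 1 ≤ k ≤ p.
Pump with i = 2: xy^2z = 0^{p+k} 1^p 0^p 1^p, of length 4p+k. Suppose this equals vv. The string starts with 0 and ends with 1, so v does too; thus the boundary between the two copies of v is a 1→0 transition. There is exactly one such transition, at position 2p+k, so |v| = 2p+k and |vv| = 4p+2k ≠ 4p+k since k ≥ 1. So xy^2z ∉ L.
Contradiction. Therefore L is not regular.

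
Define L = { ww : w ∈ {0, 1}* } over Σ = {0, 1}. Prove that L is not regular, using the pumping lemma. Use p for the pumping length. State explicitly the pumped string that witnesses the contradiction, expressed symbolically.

0^{p+k} 1^p 0^p 1^p

Assume L is regular. Let p be the pumping length given by the pumping lemma.
Take w = 0^p 1^p 0^p 1^p = uu where u = 0^p1^p; then w ∈ L and |w| = 4p ≥ p.
Write w = xyz as guaranteed by the lemma, with |xy| ≤ p and y is nonempty.
The first p characters of w are 0's, so xy (and hence y) consists only of 0's. Write y = 0^k, 1 ≤ k ≤ p.
Pump with i = 2: xy^2z = 0^{p+k} 1^p 0^p 1^p, of length 4p+k. Suppose this equals vv. The string starts with 0 and ends with 1, so v does too; thus the boundary between the two copies of v is a 1→0 transition. There is exactly one such transition, at position 2p+k, so |v| = 2p+k and |vv| = 4p+2k ≠ 4p+k since k ≥ 1. So xy^2z ∉ L.
This contradicts the pumping lemma, so L is not regular.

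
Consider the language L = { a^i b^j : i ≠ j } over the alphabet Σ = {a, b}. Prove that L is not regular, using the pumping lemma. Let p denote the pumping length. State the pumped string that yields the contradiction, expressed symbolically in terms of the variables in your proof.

a^{p+p!} b^{p+p!}

Suppose for contradiction that L is regular, and let p be the pumping length.
Choose w = a^p b^{p+p!}. Since p ≠ p+p!, w ∈ L; and |w| ≥ p.
The pumping lemma gives a decomposition w = xyz where |xy| ≤ p and |y| ≥ 1.
The first p characters of w are a's, so xy (and hence y) consists only of a's. Write y = a^k, 1 ≤ k ≤ p.
Since 1 ≤ k ≤ p, k divides p!; set t = 1 + p!/k. Then xy^t z has p + (p!/k)·k = p + p! copies of a. Now the a-count equals the b-count, so i ≠ j fails. So xy^t z = a^{p+p!} b^{p+p!} ∉ L.
This is a contradiction; hence L is not regular.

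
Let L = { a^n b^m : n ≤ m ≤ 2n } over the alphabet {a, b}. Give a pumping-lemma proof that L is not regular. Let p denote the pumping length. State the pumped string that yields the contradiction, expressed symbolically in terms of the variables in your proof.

a^{p+k} b^p

Assume L is regular; let p be its pumping constant.
Take w = a^p b^p ∈ L (since p ≤ p ≤ 2p), with |w| = 2p ≥ p.
By the pumping lemma, w = xyz with |xy| ≤ p and y is nonempty.
Because |xy| ≤ p and w begins with p copies of a, we have y = a^k with 1 ≤ k ≤ p.
Pump with i = 2: xy^2z = a^{p+k} b^p. Now n = p+k > p = m, so the condition n ≤ m fails. Thus xy^2z ∉ L.
This contradicts the pumping lemma, so L is not regular.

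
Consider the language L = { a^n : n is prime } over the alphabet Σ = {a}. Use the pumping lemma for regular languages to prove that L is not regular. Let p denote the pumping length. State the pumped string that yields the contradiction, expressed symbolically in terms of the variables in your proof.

Toward a contradiction, assume L is regular with pumping length p.
Let q be a prime with q ≥ p+2 (infinitely many primes exist), and take w = a^q ∈ L with |w| = q ≥ p.
Write w = xyz as guaranteed by the lemma, with |xy| ≤ p and |y| ≥ 1.
Then y = a^k for some k with 1 ≤ k ≤ p.
Since 1 ≤ k ≤ p, |xz| = q-k. Pump with i = q+1: |xy^{q+1}z| = (q-k)+(q+1)k = q+qk = q(1+k), which is composite (both factors ≥ 2). So xy^{q+1}z = a^{q(1+k)} ∉ L.
This is a contradiction; hence L is not regular.

a^{q(1+k)}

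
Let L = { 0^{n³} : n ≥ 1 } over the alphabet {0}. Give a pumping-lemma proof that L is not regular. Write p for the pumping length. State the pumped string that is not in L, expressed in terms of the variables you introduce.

Assume L is regular. Let p be the pumping length given by the pumping lemma.
Take w = 0^{p³} ∈ L with |w| = p³ ≥ p.
By the pumping lemma, w = xyz with |xy| ≤ p and |y| > 0.
Then y = 0^k for some k with 1 ≤ k ≤ p.
Pump with i = 2: xy^2z = 0^{p³+k}. Since 1 ≤ k ≤ p, p³ < p³+k ≤ p³+p < p³+3p²+3p+1 = (p+1)³, so p³+k is not a perfect cube. So xy^2z ∉ L.
This is a contradiction; hence L is not regular.

0^{p³+k}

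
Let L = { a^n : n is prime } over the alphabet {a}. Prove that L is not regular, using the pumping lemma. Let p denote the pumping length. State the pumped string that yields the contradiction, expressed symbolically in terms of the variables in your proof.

a^{q(1+k)}

Suppose for contradiction that L is regular, and let p be the pumping length.
Let q be a prime with q ≥ p+2 (infinitely many primes exist), and take w = a^q ∈ L with |w| = q ≥ p.
Write w = xyz as guaranteed by the lemma, with |xy| ≤ p and |y| > 0.
Then y = a^k for some k with 1 ≤ k ≤ p.
Since 1 ≤ k ≤ p, |xz| = q-k. Pump with i = q+1: |xy^{q+1}z| = (q-k)+(q+1)k = q+qk = q(1+k), which is composite (both factors ≥ 2). So xy^{q+1}z = a^{q(1+k)} ∉ L.
Contradiction. Therefore L is not regular.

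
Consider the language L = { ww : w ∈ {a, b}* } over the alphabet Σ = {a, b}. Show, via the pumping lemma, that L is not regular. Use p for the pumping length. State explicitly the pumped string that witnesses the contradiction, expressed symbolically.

a^{p+k} b^p a^p b^p

Assume L is regular. Let p be the pumping length given by the pumping lemma.
Take w = a^p b^p a^p b^p = uu where u = a^pb^p; then w ∈ L and |w| = 4p ≥ p.
Write w = xyz as guaranteed by the lemma, with |xy| ≤ p and |y| ≥ 1.
Since the first p symbols of w are all a's and |xy| ≤ p, y lies entirely in the leading a-block: y = a^k for some k with 1 ≤ k ≤ p.
Pump with i = 2: xy^2z = a^{p+k} b^p a^p b^p, of length 4p+k. Suppose this equals vv. The string starts with a and ends with b, so v does too; thus the boundary between the two copies of v is a b→a transition. There is exactly one such transition, at position 2p+k, so |v| = 2p+k and |vv| = 4p+2k ≠ 4p+k since k ≥ 1. So xy^2z ∉ L.
This is a contradiction; hence L is not regular.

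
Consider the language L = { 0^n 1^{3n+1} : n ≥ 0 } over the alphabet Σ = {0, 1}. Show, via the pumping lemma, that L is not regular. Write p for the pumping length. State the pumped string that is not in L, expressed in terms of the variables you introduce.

Assume L is regular; let p be its pumping constant.
Choose w = 0^p 1^{3p+1}, which is in L with |w| = 4p+1 ≥ p.
The pumping lemma gives a decomposition w = xyz where |xy| ≤ p and |y| > 0.
Because |xy| ≤ p and w begins with p copies of 0, we have y = 0^k with 1 ≤ k ≤ p.
Pump with i = 2: xy^2z = 0^{p+k} 1^{3p+1}. For this to lie in L we would need 3p+1 = 3(p+k)+1, which forces k = 0. But k ≥ 1, so xy^2z ∉ L.
This is a contradiction; hence L is not regular.

0^{p+k} 1^{3p+1}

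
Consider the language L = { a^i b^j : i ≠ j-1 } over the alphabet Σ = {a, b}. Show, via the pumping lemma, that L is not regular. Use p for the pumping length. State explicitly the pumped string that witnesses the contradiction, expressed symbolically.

a^{p+p!} b^{p+p!+1}

Toward a contradiction, assume L is regular with pumping length p.
Choose w = a^p b^{p+p!+1}. Since p ≠ (p+p!+1)-1 = p+p!, w ∈ L; and |w| ≥ p.
Write w = xyz as guaranteed by the lemma, with |xy| ≤ p and |y| > 0.
The first p characters of w are a's, so xy (and hence y) consists only of a's. Write y = a^k, 1 ≤ k ≤ p.
Since 1 ≤ k ≤ p, k divides p!; set t = 1 + p!/k. Then xy^t z has p + (p!/k)·k = p + p! copies of a. Now the a-count is p+p! and (b-count)-1 = (p+p!+1)-1 = p+p!, so i ≠ j-1 fails. So xy^t z = a^{p+p!} b^{p+p!+1} ∉ L.
This is a contradiction; hence L is not regular.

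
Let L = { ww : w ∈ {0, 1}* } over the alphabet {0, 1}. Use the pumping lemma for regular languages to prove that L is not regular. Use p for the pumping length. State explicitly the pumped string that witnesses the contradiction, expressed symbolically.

Assume L is regular. Let p be the pumping length given by the pumping lemma.
Take w = 0^p 1^p 0^p 1^p = uu where u = 0^p1^p; then w ∈ L and |w| = 4p ≥ p.
By the pumping lemma, w = xyz with |xy| ≤ p and |y| > 0.
Since the first p symbols of w are all 0's and |xy| ≤ p, y lies entirely in the leading 0-block: y = 0^k for some k with 1 ≤ k ≤ p.
Pump with i = 2: xy^2z = 0^{p+k} 1^p 0^p 1^p, of length 4p+k. Suppose this equals vv. The string starts with 0 and ends with 1, so v does too; thus the boundary between the two copies of v is a 1→0 transition. There is exactly one such transition, at position 2p+k, so |v| = 2p+k and |vv| = 4p+2k ≠ 4p+k since k ≥ 1. So xy^2z ∉ L.
This is a contradiction; hence L is not regular.

0^{p+k} 1^p 0^p 1^p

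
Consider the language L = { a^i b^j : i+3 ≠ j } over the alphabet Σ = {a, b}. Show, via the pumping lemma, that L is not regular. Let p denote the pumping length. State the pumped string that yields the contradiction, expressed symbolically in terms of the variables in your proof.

Assume L is regular; let p be its pumping constant.
Choose w = a^p b^{p+p!+3}. Since p ≠ (p+p!+3)-3 = p+p!, w ∈ L; and |w| ≥ p.
Write w = xyz as guaranteed by the lemma, with |xy| ≤ p and y is nonempty.
Because |xy| ≤ p and w begins with p copies of a, we have y = a^k with 1 ≤ k ≤ p.
Since 1 ≤ k ≤ p, k divides p!; set t = 1 + p!/k. Then xy^t z has p + (p!/k)·k = p + p! copies of a. Now the a-count is p+p! and (b-count)-3 = (p+p!+3)-3 = p+p!, so i+3 ≠ j fails. So xy^t z = a^{p+p!} b^{p+p!+3} ∉ L.
Contradiction. Therefore L is not regular.

a^{p+p!} b^{p+p!+3}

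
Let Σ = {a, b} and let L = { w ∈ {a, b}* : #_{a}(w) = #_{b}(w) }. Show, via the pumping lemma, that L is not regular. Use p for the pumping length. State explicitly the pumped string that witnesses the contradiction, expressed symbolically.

a^{p+k} b^p

Assume L is regular. Let p be the pumping length given by the pumping lemma.
Choose w = a^p b^p ∈ L with |w| = 2p ≥ p.
Write w = xyz as guaranteed by the lemma, with |xy| ≤ p and |y| ≥ 1.
Since the first p symbols of w are all a's and |xy| ≤ p, y lies entirely in the leading a-block: y = a^k for some k with 1 ≤ k ≤ p.
Pump with i = 2: xy^2z = a^{p+k} b^p has p+k occurrences of a but only p of b. Since k ≥ 1 the counts differ, so xy^2z ∉ L.
This is a contradiction; hence L is not regular.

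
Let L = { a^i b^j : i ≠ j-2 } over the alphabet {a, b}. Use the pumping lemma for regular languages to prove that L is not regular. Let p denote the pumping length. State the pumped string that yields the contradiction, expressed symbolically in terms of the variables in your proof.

a^{p+p!} b^{p+p!+2}

Assume L is regular. Let p be the pumping length given by the pumping lemma.
Choose w = a^p b^{p+p!+2}. Since p ≠ (p+p!+2)-2 = p+p!, w ∈ L; and |w| ≥ p.
By the pumping lemma, w = xyz with |xy| ≤ p and y is nonempty.
Since the first p symbols of w are all a's and |xy| ≤ p, y lies entirely in the leading a-block: y = a^k for some k with 1 ≤ k ≤ p.
Since 1 ≤ k ≤ p, k divides p!; set t = 1 + p!/k. Then xy^t z has p + (p!/k)·k = p + p! copies of a. Now the a-count is p+p! and (b-count)-2 = (p+p!+2)-2 = p+p!, so i ≠ j-2 fails. So xy^t z = a^{p+p!} b^{p+p!+2} ∉ L.
This is a contradiction; hence L is not regular.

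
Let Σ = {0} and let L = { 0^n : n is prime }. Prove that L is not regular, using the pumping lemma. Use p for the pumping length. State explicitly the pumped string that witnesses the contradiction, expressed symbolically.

Assume L is regular. Let p be the pumping length given by the pumping lemma.
Let q be a prime with q ≥ p+2 (infinitely many primes exist), and take w = 0^q ∈ L with |w| = q ≥ p.
Write w = xyz as guaranteed by the lemma, with |xy| ≤ p and y is nonempty.
Then y = 0^k for some k with 1 ≤ k ≤ p.
Since 1 ≤ k ≤ p, |xz| = q-k. Pump with i = q+1: |xy^{q+1}z| = (q-k)+(q+1)k = q+qk = q(1+k), which is composite (both factors ≥ 2). So xy^{q+1}z = 0^{q(1+k)} ∉ L.
This contradicts the pumping lemma, so L is not regular.

0^{q(1+k)}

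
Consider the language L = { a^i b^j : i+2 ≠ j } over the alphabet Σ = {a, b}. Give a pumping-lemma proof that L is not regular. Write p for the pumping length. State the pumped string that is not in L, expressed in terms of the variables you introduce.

Toward a contradiction, assume L is regular with pumping length p.
Choose w = a^p b^{p+p!+2}. Since p ≠ (p+p!+2)-2 = p+p!, w ∈ L; and |w| ≥ p.
The pumping lemma gives a decomposition w = xyz where |xy| ≤ p and y is nonempty.
Since the first p symbols of w are all a's and |xy| ≤ p, y lies entirely in the leading a-block: y = a^k for some k with 1 ≤ k ≤ p.
Since 1 ≤ k ≤ p, k divides p!; set t = 1 + p!/k. Then xy^t z has p + (p!/k)·k = p + p! copies of a. Now the a-count is p+p! and (b-count)-2 = (p+p!+2)-2 = p+p!, so i+2 ≠ j fails. So xy^t z = a^{p+p!} b^{p+p!+2} ∉ L.
This is a contradiction; hence L is not regular.

a^{p+p!} b^{p+p!+2}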